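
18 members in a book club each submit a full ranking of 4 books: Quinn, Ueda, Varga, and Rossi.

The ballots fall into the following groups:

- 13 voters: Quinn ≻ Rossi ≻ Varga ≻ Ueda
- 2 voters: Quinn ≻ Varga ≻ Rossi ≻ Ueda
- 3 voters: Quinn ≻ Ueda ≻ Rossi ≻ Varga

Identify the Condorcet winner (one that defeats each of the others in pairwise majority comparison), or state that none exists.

Quinn

Head-to-head results (18 voters total):
Quinn vs Ueda: Quinn wins 18–0.
Quinn vs Varga: Quinn wins 18–0.
Quinn vs Rossi: Quinn wins 18–0.
Ueda vs Varga: Varga wins 15–3.
Ueda vs Rossi: Rossi wins 15–3.
Varga vs Rossi: Rossi wins 16–2.
Quinn beats each rival — Ueda (18–0), Varga (18–0), Rossi (18–0) — so Quinn is the Condorcet winner.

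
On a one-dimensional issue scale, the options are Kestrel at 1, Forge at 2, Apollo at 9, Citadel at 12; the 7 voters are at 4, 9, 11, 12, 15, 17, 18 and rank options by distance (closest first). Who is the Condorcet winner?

With single-peaked preferences on a line, the Condorcet winner is the candidate closest to the median voter.
The median voter (position 12) is closest to Citadel at 12.
Check: Citadel vs Forge — voters closer to Citadel: 6 of 7.

Citadel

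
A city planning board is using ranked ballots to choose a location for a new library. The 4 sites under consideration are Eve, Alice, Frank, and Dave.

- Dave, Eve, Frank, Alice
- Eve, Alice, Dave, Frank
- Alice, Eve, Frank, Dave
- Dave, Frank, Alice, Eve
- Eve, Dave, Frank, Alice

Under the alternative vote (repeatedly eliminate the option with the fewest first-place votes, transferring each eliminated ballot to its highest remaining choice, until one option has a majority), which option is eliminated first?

Round 1: Eve 2, Dave 2, Alice 1, Frank 0. Frank has the fewest and is eliminated.
Round 2: Eve 2, Dave 2, Alice 1. Alice has the fewest and is eliminated.
Round 3: Eve 3, Dave 2. Eve has a majority.

Frank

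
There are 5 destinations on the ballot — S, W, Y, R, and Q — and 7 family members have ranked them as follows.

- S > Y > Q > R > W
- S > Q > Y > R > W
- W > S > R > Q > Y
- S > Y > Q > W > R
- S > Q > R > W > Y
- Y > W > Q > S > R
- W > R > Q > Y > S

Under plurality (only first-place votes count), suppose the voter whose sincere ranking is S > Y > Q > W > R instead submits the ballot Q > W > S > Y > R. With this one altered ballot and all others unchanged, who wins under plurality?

S

First-place totals with the altered ballot: S 3, W 2, Y 1, R 0, Q 1.
The winner is unchanged: still S.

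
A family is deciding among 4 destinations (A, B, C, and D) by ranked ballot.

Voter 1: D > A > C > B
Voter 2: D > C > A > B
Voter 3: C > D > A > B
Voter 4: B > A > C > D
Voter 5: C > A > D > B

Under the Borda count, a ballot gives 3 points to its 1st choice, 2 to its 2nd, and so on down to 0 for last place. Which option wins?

C

Borda scores:
  A: 2 + 1 + 1 + 2 + 2 = 8
  B: 0 + 0 + 0 + 3 + 0 = 3
  C: 1 + 2 + 3 + 1 + 3 = 10
  D: 3 + 3 + 2 + 0 + 1 = 9
C has the highest total.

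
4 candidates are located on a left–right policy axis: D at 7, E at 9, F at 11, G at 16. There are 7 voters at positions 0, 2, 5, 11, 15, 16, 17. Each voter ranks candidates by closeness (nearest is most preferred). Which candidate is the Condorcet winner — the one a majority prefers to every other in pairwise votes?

With single-peaked preferences on a line, the Condorcet winner is the candidate closest to the median voter.
The median voter (position 11) is closest to F at 11.
Check: F vs G — voters closer to F: 4 of 7.

F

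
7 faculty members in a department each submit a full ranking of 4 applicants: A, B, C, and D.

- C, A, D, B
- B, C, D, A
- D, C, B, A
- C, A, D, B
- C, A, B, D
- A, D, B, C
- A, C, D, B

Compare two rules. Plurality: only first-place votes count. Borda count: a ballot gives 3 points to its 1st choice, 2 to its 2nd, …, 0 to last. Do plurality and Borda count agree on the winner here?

Plurality first-place counts: A 2, B 1, C 3, D 1 → C.
Borda totals: A 12, B 6, C 15, D 9 → C.
The two rules agree on C.

Yes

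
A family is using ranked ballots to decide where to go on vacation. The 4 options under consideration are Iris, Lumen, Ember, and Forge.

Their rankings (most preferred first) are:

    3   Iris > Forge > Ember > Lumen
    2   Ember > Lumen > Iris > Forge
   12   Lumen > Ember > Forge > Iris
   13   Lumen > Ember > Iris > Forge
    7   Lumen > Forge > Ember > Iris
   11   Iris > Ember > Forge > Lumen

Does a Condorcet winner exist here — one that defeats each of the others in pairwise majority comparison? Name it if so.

Head-to-head results (48 voters total):
Iris vs Lumen: Lumen wins 34–14.
Iris vs Ember: Ember wins 34–14.
Iris vs Forge: Iris wins 29–19.
Lumen vs Ember: Lumen wins 32–16.
Lumen vs Forge: Lumen wins 34–14.
Ember vs Forge: Ember wins 38–10.
Lumen beats each rival — Iris (34–14), Ember (32–16), Forge (34–14) — so Lumen is the Condorcet winner.

Lumen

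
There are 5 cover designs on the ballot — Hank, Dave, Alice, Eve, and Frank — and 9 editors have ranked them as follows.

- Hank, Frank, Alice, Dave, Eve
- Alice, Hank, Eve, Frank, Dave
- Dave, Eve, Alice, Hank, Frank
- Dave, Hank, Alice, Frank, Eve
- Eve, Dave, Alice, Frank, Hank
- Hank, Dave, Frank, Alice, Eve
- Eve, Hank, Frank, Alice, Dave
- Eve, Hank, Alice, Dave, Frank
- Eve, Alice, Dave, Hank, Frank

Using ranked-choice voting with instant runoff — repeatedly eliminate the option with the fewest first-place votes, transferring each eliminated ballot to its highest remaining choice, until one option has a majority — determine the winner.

Eve

Round 1: Eve 4, Hank 2, Dave 2, Alice 1, Frank 0. Frank has the fewest and is eliminated.
Round 2: Eve 4, Hank 2, Dave 2, Alice 1. Alice has the fewest and is eliminated.
Round 3: Eve 4, Hank 3, Dave 2. Dave has the fewest and is eliminated.
Round 4: Eve 5, Hank 4. Eve has a majority.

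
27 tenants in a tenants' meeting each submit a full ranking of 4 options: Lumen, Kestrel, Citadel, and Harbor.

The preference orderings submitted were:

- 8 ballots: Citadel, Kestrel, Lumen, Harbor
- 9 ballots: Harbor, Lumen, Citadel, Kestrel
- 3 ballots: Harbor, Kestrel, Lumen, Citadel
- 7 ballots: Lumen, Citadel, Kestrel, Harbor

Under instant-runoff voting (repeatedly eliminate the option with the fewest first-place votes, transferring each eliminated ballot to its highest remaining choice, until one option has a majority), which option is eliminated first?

Kestrel

Round 1: Harbor 12, Citadel 8, Lumen 7, Kestrel 0. Kestrel has the fewest and is eliminated.
Round 2: Harbor 12, Citadel 8, Lumen 7. Lumen has the fewest and is eliminated.
Round 3: Citadel 15, Harbor 12. Citadel has a majority.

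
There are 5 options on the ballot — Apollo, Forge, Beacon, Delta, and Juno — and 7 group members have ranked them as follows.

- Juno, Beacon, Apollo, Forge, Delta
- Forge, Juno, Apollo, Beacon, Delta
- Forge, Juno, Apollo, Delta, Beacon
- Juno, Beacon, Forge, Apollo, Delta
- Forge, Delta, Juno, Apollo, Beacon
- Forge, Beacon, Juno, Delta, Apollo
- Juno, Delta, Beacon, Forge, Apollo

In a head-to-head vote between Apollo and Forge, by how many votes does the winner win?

5

Ballots ranking Apollo above Forge: 1.
Ballots ranking Forge above Apollo: 6.
Forge wins 6–1, a margin of 5.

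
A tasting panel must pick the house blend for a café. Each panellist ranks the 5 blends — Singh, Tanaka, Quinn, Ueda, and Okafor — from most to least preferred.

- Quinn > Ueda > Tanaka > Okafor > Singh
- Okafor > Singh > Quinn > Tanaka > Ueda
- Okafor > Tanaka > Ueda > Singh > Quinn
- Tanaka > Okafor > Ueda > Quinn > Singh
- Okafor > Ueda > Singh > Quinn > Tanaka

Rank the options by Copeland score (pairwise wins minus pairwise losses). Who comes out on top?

Okafor

Pairwise results:
  Singh vs Tanaka: Tanaka wins 3–2.
  Singh vs Quinn: Singh wins 3–2.
  Singh vs Ueda: Ueda wins 4–1.
  Singh vs Okafor: Okafor wins 5–0.
  Tanaka vs Quinn: Quinn wins 3–2.
  Tanaka vs Ueda: Tanaka wins 3–2.
  Tanaka vs Okafor: Okafor wins 3–2.
  Quinn vs Ueda: Ueda wins 3–2.
  Quinn vs Okafor: Okafor wins 4–1.
  Ueda vs Okafor: Okafor wins 4–1.
Copeland scores (wins − losses):
  Singh: 1 − 3 = -2
  Tanaka: 2 − 2 = 0
  Quinn: 1 − 3 = -2
  Ueda: 2 − 2 = 0
  Okafor: 4 − 0 = 4
Okafor has the best Copeland score.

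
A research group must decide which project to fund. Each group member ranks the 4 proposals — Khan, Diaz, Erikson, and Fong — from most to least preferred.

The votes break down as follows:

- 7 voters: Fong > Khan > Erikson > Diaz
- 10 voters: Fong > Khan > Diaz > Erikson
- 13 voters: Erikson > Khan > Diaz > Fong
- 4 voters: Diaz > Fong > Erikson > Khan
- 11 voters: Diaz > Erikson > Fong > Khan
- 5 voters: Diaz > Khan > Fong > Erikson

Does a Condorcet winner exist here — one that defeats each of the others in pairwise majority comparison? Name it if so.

There is no Condorcet winner

Head-to-head results (50 voters total):
Khan vs Diaz: Khan wins 30–20.
Khan vs Erikson: Erikson wins 28–22.
Khan vs Fong: Fong wins 32–18.
Diaz vs Erikson: Diaz wins 30–20.
Diaz vs Fong: Diaz wins 33–17.
Erikson vs Fong: Fong wins 26–24.
No candidate beats all others: Khan beats Diaz beats Erikson beats Khan, a majority cycle.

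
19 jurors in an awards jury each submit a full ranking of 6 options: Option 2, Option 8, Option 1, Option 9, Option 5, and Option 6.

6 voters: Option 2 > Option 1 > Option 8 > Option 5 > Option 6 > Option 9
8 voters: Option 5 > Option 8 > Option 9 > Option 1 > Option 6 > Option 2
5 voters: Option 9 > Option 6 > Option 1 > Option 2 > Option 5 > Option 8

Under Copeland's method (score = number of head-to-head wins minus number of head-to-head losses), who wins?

Option 1

Pairwise results:
  Option 2 vs Option 8: Option 2 wins 11–8.
  Option 2 vs Option 1: Option 1 wins 13–6.
  Option 2 vs Option 9: Option 9 wins 13–6.
  Option 2 vs Option 5: Option 2 wins 11–8.
  Option 2 vs Option 6: Option 6 wins 13–6.
  Option 8 vs Option 1: Option 1 wins 11–8.
  Option 8 vs Option 9: Option 8 wins 14–5.
  Option 8 vs Option 5: Option 5 wins 13–6.
  Option 8 vs Option 6: Option 8 wins 14–5.
  Option 1 vs Option 9: Option 9 wins 13–6.
  Option 1 vs Option 5: Option 1 wins 11–8.
  Option 1 vs Option 6: Option 1 wins 14–5.
  Option 9 vs Option 5: Option 5 wins 14–5.
  Option 9 vs Option 6: Option 9 wins 13–6.
  Option 5 vs Option 6: Option 5 wins 14–5.
Copeland scores (wins − losses):
  Option 2: 2 − 3 = -1
  Option 8: 2 − 3 = -1
  Option 1: 4 − 1 = 3
  Option 9: 3 − 2 = 1
  Option 5: 3 − 2 = 1
  Option 6: 1 − 4 = -3
Option 1 has the best Copeland score.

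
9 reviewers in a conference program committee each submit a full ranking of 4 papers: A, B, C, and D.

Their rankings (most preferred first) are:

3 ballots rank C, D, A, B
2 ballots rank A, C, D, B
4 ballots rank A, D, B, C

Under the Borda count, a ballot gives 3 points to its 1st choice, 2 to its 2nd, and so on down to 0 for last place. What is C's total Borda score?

Borda scores:
  A: 3·1 + 2·3 + 4·3 = 21
  B: 3·0 + 2·0 + 4·1 = 4
  C: 3·3 + 2·2 + 4·0 = 13
  D: 3·2 + 2·1 + 4·2 = 16

13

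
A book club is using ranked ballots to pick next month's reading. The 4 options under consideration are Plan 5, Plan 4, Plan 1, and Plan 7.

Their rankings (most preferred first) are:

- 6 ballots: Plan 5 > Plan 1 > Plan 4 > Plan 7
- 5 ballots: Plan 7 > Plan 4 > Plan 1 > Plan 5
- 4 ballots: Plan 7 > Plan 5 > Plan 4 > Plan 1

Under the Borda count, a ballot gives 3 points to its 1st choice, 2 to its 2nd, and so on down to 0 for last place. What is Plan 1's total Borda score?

Borda scores:
  Plan 5: 6·3 + 5·0 + 4·2 = 26
  Plan 4: 6·1 + 5·2 + 4·1 = 20
  Plan 1: 6·2 + 5·1 + 4·0 = 17
  Plan 7: 6·0 + 5·3 + 4·3 = 27

17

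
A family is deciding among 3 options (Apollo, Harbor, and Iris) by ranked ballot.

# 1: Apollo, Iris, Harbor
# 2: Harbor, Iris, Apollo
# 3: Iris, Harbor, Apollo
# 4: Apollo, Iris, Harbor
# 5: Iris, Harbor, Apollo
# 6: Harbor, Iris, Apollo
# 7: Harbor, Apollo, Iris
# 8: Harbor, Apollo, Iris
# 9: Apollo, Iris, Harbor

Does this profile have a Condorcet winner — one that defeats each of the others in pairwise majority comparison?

No

Head-to-head results (9 voters total):
Apollo vs Harbor: Harbor wins 6–3.
Apollo vs Iris: Apollo wins 5–4.
Harbor vs Iris: Iris wins 5–4.
No candidate beats all others: Apollo beats Iris beats Harbor beats Apollo, a majority cycle.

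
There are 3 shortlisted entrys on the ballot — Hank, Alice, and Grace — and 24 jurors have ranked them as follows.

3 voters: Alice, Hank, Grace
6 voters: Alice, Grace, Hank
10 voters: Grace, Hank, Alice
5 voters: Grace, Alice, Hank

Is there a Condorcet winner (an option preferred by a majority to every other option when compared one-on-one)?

Head-to-head results (24 voters total):
Hank vs Alice: Alice wins 14–10.
Hank vs Grace: Grace wins 21–3.
Alice vs Grace: Grace wins 15–9.
Grace beats each rival — Hank (21–3), Alice (15–9) — so Grace is the Condorcet winner.

Yes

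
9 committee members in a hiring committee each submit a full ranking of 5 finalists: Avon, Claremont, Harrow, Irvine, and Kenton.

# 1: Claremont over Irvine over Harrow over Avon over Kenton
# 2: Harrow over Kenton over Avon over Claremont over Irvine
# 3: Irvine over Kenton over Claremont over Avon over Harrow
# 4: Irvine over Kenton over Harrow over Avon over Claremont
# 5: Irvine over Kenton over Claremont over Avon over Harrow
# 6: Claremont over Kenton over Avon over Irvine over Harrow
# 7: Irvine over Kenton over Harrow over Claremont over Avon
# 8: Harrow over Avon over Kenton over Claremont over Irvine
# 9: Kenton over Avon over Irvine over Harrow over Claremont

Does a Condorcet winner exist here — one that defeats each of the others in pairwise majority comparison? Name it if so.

Head-to-head results (9 voters total):
Avon vs Claremont: Claremont wins 5–4.
Avon vs Harrow: Harrow wins 5–4.
Avon vs Irvine: Irvine wins 5–4.
Avon vs Kenton: Kenton wins 7–2.
Claremont vs Harrow: Harrow wins 5–4.
Claremont vs Irvine: Irvine wins 5–4.
Claremont vs Kenton: Kenton wins 7–2.
Harrow vs Irvine: Irvine wins 7–2.
Harrow vs Kenton: Kenton wins 6–3.
Irvine vs Kenton: Irvine wins 5–4.
Irvine beats each rival — Avon (5–4), Claremont (5–4), Harrow (7–2), Kenton (5–4) — so Irvine is the Condorcet winner.

Irvine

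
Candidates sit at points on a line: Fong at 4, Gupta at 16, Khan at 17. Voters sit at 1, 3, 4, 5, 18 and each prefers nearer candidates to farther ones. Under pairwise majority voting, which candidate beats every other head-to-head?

Fong

With single-peaked preferences on a line, the Condorcet winner is the candidate closest to the median voter.
The median voter (position 4) is closest to Fong at 4.
Check: Fong vs Gupta — voters closer to Fong: 4 of 5.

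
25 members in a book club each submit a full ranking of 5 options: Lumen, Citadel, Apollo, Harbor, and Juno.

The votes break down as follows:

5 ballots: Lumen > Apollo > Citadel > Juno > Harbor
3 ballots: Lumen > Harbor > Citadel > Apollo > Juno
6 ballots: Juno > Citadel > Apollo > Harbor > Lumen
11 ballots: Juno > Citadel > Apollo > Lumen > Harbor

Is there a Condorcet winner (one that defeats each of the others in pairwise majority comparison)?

Yes

Head-to-head results (25 voters total):
Lumen vs Citadel: Citadel wins 17–8.
Lumen vs Apollo: Apollo wins 17–8.
Lumen vs Harbor: Lumen wins 19–6.
Lumen vs Juno: Juno wins 17–8.
Citadel vs Apollo: Citadel wins 20–5.
Citadel vs Harbor: Citadel wins 22–3.
Citadel vs Juno: Juno wins 17–8.
Apollo vs Harbor: Apollo wins 22–3.
Apollo vs Juno: Juno wins 17–8.
Harbor vs Juno: Juno wins 22–3.
Juno beats each rival — Lumen (17–8), Citadel (17–8), Apollo (17–8), Harbor (22–3) — so Juno is the Condorcet winner.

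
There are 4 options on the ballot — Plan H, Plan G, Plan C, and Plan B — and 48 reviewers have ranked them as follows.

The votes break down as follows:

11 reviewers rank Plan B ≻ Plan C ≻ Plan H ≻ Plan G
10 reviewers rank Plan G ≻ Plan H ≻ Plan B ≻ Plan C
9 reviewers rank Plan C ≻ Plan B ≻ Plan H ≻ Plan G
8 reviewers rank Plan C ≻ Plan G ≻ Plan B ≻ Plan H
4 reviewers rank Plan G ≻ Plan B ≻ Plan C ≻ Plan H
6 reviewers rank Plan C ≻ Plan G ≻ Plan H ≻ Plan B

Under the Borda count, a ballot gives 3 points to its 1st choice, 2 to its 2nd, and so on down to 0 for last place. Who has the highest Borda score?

Borda scores:
  Plan H: 11·1 + 10·2 + 9·1 + 8·0 + 4·0 + 6·1 = 46
  Plan G: 11·0 + 10·3 + 9·0 + 8·2 + 4·3 + 6·2 = 70
  Plan C: 11·2 + 10·0 + 9·3 + 8·3 + 4·1 + 6·3 = 95
  Plan B: 11·3 + 10·1 + 9·2 + 8·1 + 4·2 + 6·0 = 77
Plan C has the highest total.

Plan C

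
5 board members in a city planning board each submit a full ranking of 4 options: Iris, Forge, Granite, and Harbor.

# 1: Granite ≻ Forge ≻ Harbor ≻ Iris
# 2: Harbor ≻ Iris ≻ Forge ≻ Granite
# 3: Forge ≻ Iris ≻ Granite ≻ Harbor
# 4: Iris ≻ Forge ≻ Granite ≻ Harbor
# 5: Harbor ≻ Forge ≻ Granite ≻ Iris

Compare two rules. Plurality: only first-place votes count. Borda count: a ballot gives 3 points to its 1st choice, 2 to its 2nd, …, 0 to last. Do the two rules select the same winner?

Plurality first-place counts: Iris 1, Forge 1, Granite 1, Harbor 2 → Harbor.
Borda totals: Iris 7, Forge 10, Granite 6, Harbor 7 → Forge.
The two rules disagree: plurality picks Harbor, Borda picks Forge.

No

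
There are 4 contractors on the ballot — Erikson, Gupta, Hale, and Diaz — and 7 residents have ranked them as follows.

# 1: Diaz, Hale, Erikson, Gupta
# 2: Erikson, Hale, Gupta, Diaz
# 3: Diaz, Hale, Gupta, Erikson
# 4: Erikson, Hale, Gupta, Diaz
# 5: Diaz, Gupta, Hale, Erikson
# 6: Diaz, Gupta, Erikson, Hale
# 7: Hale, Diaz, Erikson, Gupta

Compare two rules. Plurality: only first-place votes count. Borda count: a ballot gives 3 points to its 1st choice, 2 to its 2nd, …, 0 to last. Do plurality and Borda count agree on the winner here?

Plurality first-place counts: Erikson 2, Gupta 0, Hale 1, Diaz 4 → Diaz.
Borda totals: Erikson 9, Gupta 7, Hale 12, Diaz 14 → Diaz.
The two rules agree on Diaz.

Yes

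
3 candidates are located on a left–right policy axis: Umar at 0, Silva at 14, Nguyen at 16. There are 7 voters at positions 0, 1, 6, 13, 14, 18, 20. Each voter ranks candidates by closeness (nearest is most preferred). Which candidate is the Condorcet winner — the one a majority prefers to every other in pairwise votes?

With single-peaked preferences on a line, the Condorcet winner is the candidate closest to the median voter.
The median voter (position 13) is closest to Silva at 14.
Check: Silva vs Nguyen — voters closer to Silva: 5 of 7.

Silva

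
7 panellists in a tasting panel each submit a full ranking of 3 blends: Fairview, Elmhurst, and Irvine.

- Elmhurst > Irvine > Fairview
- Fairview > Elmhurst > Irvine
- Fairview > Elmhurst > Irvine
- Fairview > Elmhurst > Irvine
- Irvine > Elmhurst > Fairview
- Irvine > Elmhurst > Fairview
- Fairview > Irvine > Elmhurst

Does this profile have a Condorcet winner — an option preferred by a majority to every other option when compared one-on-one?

Yes

Head-to-head results (7 voters total):
Fairview vs Elmhurst: Fairview wins 4–3.
Fairview vs Irvine: Fairview wins 4–3.
Elmhurst vs Irvine: Elmhurst wins 4–3.
Fairview beats each rival — Elmhurst (4–3), Irvine (4–3) — so Fairview is the Condorcet winner.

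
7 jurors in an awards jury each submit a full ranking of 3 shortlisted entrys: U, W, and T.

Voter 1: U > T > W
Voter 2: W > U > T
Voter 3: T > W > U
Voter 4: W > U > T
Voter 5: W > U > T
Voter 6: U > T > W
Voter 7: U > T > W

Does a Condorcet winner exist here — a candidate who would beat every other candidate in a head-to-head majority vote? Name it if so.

Head-to-head results (7 voters total):
U vs W: W wins 4–3.
U vs T: U wins 6–1.
W vs T: T wins 4–3.
No candidate beats all others: U beats T beats W beats U, a majority cycle.

No Condorcet winner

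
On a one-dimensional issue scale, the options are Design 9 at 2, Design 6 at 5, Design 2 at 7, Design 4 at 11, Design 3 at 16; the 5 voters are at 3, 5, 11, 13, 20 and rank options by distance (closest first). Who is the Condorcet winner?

Design 4

With single-peaked preferences on a line, the Condorcet winner is the candidate closest to the median voter.
The median voter (position 11) is closest to Design 4 at 11.
Check: Design 4 vs Design 3 — voters closer to Design 4: 4 of 5.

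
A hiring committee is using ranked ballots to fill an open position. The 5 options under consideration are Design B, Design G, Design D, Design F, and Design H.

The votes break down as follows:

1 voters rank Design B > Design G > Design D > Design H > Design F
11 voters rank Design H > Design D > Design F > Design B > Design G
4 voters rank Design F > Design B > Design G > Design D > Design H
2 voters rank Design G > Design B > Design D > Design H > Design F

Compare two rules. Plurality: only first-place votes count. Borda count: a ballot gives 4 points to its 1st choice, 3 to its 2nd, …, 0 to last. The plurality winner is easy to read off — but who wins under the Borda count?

Design H

Plurality first-place counts: Design B 1, Design G 2, Design D 0, Design F 4, Design H 11 → Design H.
Borda totals: Design B 33, Design G 19, Design D 43, Design F 38, Design H 47 → Design H.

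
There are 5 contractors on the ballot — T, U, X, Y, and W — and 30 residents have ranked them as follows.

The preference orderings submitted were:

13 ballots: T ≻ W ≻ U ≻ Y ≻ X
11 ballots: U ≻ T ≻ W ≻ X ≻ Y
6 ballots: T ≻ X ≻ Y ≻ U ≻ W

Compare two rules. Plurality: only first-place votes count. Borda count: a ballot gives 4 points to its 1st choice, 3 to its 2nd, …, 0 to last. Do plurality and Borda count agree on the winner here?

Yes

Plurality first-place counts: T 19, U 11, X 0, Y 0, W 0 → T.
Borda totals: T 109, U 76, X 29, Y 25, W 61 → T.
The two rules agree on T.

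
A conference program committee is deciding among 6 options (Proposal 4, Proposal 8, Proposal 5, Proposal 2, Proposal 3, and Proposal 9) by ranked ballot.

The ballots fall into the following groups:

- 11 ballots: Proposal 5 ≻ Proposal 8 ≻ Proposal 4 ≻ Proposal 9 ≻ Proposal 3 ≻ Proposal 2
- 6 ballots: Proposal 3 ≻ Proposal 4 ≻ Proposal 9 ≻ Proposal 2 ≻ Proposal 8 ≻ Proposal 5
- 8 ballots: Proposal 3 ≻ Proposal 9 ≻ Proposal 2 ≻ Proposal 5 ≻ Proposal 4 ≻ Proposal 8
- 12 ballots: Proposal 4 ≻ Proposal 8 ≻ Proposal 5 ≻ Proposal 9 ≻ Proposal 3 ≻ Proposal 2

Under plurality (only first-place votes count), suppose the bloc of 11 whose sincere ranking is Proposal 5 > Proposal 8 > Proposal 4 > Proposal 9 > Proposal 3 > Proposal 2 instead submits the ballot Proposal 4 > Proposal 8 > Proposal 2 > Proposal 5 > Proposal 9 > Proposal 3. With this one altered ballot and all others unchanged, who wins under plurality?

Proposal 4

First-place totals with the altered ballot: Proposal 4 23, Proposal 8 0, Proposal 5 0, Proposal 2 0, Proposal 3 14, Proposal 9 0.
The switch changes the winner from Proposal 3 to Proposal 4.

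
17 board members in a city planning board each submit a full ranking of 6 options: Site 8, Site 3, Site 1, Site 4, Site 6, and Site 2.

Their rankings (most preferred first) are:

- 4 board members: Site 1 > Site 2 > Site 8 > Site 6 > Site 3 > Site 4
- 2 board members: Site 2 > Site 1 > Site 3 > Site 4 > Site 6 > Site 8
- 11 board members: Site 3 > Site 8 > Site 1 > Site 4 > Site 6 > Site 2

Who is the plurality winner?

First-place vote totals:
  Site 8: 0
  Site 3: 11
  Site 1: 4
  Site 4: 0
  Site 6: 0
  Site 2: 2
Site 3 has the most first-place votes.

Site 3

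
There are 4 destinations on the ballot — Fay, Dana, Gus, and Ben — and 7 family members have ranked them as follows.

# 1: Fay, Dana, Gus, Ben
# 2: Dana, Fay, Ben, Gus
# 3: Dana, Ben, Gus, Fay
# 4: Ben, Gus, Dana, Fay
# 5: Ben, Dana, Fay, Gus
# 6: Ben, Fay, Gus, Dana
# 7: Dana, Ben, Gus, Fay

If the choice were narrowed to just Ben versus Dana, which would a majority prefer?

Ballots ranking Ben above Dana: 3.
Ballots ranking Dana above Ben: 4.
Dana wins the head-to-head, 4–3.

Dana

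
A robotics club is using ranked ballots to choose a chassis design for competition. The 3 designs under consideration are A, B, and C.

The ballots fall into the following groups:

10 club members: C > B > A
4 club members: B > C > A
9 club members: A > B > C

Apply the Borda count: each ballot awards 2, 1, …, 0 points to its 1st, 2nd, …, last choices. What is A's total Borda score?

18

Borda scores:
  A: 10·0 + 4·0 + 9·2 = 18
  B: 10·1 + 4·2 + 9·1 = 27
  C: 10·2 + 4·1 + 9·0 = 24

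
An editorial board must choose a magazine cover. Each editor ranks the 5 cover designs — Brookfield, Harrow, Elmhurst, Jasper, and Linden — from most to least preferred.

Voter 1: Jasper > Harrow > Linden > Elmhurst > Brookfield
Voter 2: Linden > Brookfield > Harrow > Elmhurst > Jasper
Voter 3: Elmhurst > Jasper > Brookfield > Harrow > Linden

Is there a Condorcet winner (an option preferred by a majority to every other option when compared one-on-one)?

No

Head-to-head results (3 voters total):
Brookfield vs Harrow: Brookfield wins 2–1.
Brookfield vs Elmhurst: Elmhurst wins 2–1.
Brookfield vs Jasper: Jasper wins 2–1.
Brookfield vs Linden: Linden wins 2–1.
Harrow vs Elmhurst: Harrow wins 2–1.
Harrow vs Jasper: Jasper wins 2–1.
Harrow vs Linden: Harrow wins 2–1.
Elmhurst vs Jasper: Elmhurst wins 2–1.
Elmhurst vs Linden: Linden wins 2–1.
Jasper vs Linden: Jasper wins 2–1.
No candidate beats all others: Brookfield beats Harrow beats Elmhurst beats Brookfield, a majority cycle.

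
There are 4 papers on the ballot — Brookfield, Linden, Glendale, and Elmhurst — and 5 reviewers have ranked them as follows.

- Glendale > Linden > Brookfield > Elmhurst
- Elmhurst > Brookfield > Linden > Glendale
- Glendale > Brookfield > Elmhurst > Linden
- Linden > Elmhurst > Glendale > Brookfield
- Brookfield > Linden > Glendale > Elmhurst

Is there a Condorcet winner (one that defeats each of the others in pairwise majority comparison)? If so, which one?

There is no Condorcet winner

Head-to-head results (5 voters total):
Brookfield vs Linden: Brookfield wins 3–2.
Brookfield vs Glendale: Glendale wins 3–2.
Brookfield vs Elmhurst: Brookfield wins 3–2.
Linden vs Glendale: Linden wins 3–2.
Linden vs Elmhurst: Linden wins 3–2.
Glendale vs Elmhurst: Glendale wins 3–2.
No candidate beats all others: Brookfield beats Linden beats Glendale beats Brookfield, a majority cycle.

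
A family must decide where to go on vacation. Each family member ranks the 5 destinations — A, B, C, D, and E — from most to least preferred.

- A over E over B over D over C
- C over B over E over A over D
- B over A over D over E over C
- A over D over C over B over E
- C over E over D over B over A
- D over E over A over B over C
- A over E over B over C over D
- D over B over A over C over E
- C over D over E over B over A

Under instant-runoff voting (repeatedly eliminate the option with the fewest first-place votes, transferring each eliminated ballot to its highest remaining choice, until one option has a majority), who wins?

Round 1: A 3, C 3, D 2, B 1, E 0. E has the fewest and is eliminated.
Round 2: A 3, C 3, D 2, B 1. B has the fewest and is eliminated.
Round 3: A 4, C 3, D 2. D has the fewest and is eliminated.
Round 4: A 6, C 3. A has a majority.

A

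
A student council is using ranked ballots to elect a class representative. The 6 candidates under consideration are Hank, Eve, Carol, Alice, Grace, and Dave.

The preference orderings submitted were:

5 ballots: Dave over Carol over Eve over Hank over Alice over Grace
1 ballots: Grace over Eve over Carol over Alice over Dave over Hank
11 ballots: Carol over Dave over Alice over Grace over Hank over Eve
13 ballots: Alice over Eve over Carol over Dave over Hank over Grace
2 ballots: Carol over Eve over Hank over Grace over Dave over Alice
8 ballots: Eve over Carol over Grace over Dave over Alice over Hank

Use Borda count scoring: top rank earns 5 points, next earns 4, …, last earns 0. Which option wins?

Borda scores:
  Hank: 5·2 + 0 + 11·1 + 13·1 + 2·3 + 8·0 = 40
  Eve: 5·3 + 4 + 11·0 + 13·4 + 2·4 + 8·5 = 119
  Carol: 5·4 + 3 + 11·5 + 13·3 + 2·5 + 8·4 = 159
  Alice: 5·1 + 2 + 11·3 + 13·5 + 2·0 + 8·1 = 113
  Grace: 5·0 + 5 + 11·2 + 13·0 + 2·2 + 8·3 = 55
  Dave: 5·5 + 1 + 11·4 + 13·2 + 2·1 + 8·2 = 114
Carol has the highest total.

Carol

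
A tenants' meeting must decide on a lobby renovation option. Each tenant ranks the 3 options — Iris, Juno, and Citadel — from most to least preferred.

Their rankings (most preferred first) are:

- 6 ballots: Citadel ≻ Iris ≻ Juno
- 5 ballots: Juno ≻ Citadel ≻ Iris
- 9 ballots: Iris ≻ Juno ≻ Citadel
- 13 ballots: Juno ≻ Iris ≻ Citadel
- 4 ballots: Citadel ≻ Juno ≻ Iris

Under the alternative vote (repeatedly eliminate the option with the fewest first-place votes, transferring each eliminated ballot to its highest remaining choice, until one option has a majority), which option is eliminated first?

Round 1: Juno 18, Citadel 10, Iris 9. Iris has the fewest and is eliminated.
Round 2: Juno 27, Citadel 10. Juno has a majority.

Iris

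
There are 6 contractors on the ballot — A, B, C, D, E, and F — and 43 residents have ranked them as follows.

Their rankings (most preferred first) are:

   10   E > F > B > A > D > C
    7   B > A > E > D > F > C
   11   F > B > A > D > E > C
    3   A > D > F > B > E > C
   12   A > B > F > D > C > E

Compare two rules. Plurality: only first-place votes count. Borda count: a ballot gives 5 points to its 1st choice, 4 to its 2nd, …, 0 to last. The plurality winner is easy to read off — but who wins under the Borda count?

B

Plurality first-place counts: A 15, B 7, C 0, D 0, E 10, F 11 → A.
Borda totals: A 156, B 163, C 12, D 82, E 85, F 147 → B.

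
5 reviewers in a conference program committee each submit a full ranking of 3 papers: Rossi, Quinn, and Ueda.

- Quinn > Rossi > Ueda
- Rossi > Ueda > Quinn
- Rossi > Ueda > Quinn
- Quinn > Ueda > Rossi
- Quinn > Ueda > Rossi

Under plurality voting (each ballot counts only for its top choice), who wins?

Quinn

First-place vote totals:
  Rossi: 2
  Quinn: 3
  Ueda: 0
Quinn has the most first-place votes.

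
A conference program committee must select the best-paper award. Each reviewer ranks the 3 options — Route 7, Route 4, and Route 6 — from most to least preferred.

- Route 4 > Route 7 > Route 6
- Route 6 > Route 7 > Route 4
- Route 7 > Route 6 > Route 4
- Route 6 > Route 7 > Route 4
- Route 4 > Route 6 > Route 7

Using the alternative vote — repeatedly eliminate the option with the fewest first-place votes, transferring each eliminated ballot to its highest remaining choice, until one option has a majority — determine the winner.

Round 1: Route 4 2, Route 6 2, Route 7 1. Route 7 has the fewest and is eliminated.
Round 2: Route 6 3, Route 4 2. Route 6 has a majority.

Route 6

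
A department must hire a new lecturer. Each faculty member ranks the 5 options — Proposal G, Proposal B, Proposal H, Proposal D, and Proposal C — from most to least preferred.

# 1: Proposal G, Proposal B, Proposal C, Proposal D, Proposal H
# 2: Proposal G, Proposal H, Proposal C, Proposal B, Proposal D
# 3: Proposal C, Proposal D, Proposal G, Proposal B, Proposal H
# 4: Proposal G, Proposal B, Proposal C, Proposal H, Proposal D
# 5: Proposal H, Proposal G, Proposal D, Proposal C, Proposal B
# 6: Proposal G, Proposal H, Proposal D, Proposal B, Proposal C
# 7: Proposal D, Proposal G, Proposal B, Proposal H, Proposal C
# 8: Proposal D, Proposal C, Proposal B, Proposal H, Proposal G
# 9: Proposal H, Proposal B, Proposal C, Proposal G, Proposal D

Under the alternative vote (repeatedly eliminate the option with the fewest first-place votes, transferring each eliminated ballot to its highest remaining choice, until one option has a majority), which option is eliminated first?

Proposal B

Round 1: Proposal G 4, Proposal H 2, Proposal D 2, Proposal C 1, Proposal B 0. Proposal B has the fewest and is eliminated.
Round 2: Proposal G 4, Proposal H 2, Proposal D 2, Proposal C 1. Proposal C has the fewest and is eliminated.
Round 3: Proposal G 4, Proposal D 3, Proposal H 2. Proposal H has the fewest and is eliminated.
Round 4: Proposal G 6, Proposal D 3. Proposal G has a majority.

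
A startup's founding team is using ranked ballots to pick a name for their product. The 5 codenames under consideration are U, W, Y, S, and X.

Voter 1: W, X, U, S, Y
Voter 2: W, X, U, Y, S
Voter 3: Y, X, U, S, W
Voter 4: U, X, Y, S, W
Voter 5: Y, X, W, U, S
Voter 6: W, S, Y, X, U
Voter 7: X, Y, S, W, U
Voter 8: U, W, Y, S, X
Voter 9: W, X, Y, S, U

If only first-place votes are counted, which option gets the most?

W

First-place vote totals:
  U: 2
  W: 4
  Y: 2
  S: 0
  X: 1
W has the most first-place votes.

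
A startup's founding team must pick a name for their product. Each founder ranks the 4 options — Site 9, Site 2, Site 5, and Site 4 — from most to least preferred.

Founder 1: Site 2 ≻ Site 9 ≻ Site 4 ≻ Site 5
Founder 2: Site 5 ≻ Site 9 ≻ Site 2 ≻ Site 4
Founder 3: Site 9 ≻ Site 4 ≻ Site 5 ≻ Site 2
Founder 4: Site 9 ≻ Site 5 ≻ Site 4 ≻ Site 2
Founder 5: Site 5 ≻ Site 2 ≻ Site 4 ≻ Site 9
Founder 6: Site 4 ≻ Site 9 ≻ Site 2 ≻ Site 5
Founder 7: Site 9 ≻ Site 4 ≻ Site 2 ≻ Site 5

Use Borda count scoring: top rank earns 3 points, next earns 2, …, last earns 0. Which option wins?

Borda scores:
  Site 9: 2 + 2 + 3 + 3 + 0 + 2 + 3 = 15
  Site 2: 3 + 1 + 0 + 0 + 2 + 1 + 1 = 8
  Site 5: 0 + 3 + 1 + 2 + 3 + 0 + 0 = 9
  Site 4: 1 + 0 + 2 + 1 + 1 + 3 + 2 = 10
Site 9 has the highest total.

Site 9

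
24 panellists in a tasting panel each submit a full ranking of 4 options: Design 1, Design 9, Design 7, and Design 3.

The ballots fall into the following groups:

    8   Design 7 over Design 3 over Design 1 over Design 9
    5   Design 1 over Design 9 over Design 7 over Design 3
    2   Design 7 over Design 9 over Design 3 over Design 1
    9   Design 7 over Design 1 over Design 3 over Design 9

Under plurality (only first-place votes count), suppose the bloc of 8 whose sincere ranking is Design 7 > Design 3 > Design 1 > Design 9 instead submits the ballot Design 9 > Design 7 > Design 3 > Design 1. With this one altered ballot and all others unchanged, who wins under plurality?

First-place totals with the altered ballot: Design 1 5, Design 9 8, Design 7 11, Design 3 0.
The winner is unchanged: still Design 7.

Design 7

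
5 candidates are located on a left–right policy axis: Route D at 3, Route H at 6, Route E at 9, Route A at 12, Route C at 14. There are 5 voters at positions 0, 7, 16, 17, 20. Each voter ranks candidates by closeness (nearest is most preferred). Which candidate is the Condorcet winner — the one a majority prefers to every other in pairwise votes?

With single-peaked preferences on a line, the Condorcet winner is the candidate closest to the median voter.
The median voter (position 16) is closest to Route C at 14.
Check: Route C vs Route H — voters closer to Route C: 3 of 5.

Route C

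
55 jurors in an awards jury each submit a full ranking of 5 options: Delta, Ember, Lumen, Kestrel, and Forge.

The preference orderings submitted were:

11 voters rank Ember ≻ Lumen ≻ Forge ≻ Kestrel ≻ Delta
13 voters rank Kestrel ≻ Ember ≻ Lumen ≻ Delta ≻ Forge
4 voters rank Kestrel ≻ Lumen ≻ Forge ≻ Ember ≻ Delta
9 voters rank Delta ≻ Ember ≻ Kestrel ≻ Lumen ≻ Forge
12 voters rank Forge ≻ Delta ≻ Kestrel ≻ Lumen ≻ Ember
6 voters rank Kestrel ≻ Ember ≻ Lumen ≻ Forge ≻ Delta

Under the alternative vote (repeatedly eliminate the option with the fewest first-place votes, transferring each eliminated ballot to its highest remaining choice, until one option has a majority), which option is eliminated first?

Round 1: Kestrel 23, Forge 12, Ember 11, Delta 9, Lumen 0. Lumen has the fewest and is eliminated.
Round 2: Kestrel 23, Forge 12, Ember 11, Delta 9. Delta has the fewest and is eliminated.
Round 3: Kestrel 23, Ember 20, Forge 12. Forge has the fewest and is eliminated.
Round 4: Kestrel 35, Ember 20. Kestrel has a majority.

Lumen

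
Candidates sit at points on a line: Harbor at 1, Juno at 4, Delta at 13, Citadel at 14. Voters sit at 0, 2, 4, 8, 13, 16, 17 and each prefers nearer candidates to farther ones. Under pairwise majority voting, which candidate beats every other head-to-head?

With single-peaked preferences on a line, the Condorcet winner is the candidate closest to the median voter.
The median voter (position 8) is closest to Juno at 4.
Check: Juno vs Citadel — voters closer to Juno: 4 of 7.

Juno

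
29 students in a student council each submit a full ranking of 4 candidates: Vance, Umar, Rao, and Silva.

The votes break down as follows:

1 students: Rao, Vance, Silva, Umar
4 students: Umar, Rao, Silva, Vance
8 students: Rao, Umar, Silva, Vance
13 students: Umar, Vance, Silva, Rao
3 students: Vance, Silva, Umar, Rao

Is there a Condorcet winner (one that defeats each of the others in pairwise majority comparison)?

Yes

Head-to-head results (29 voters total):
Vance vs Umar: Umar wins 25–4.
Vance vs Rao: Vance wins 16–13.
Vance vs Silva: Vance wins 17–12.
Umar vs Rao: Umar wins 20–9.
Umar vs Silva: Umar wins 25–4.
Rao vs Silva: Silva wins 16–13.
Umar beats each rival — Vance (25–4), Rao (20–9), Silva (25–4) — so Umar is the Condorcet winner.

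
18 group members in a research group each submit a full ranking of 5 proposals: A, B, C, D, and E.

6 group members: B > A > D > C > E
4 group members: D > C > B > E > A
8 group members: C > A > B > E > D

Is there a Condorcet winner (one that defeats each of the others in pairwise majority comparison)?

No

Head-to-head results (18 voters total):
A vs B: B wins 10–8.
A vs C: C wins 12–6.
A vs D: A wins 14–4.
A vs E: A wins 14–4.
B vs C: C wins 12–6.
B vs D: B wins 14–4.
B vs E: B wins 18–0.
C vs D: D wins 10–8.
C vs E: C wins 18–0.
D vs E: D wins 10–8.
No candidate beats all others: A beats D beats C beats A, a majority cycle.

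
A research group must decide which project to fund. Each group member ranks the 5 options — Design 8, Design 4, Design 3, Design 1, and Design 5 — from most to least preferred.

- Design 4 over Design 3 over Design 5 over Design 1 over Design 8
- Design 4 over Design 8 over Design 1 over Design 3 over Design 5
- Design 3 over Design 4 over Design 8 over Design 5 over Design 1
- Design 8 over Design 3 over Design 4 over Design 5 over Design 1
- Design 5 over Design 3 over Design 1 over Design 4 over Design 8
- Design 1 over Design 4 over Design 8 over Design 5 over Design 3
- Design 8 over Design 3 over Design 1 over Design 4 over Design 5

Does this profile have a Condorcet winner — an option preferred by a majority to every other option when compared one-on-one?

Head-to-head results (7 voters total):
Design 8 vs Design 4: Design 4 wins 5–2.
Design 8 vs Design 3: Design 8 wins 4–3.
Design 8 vs Design 1: Design 8 wins 4–3.
Design 8 vs Design 5: Design 8 wins 5–2.
Design 4 vs Design 3: Design 3 wins 4–3.
Design 4 vs Design 1: Design 4 wins 4–3.
Design 4 vs Design 5: Design 4 wins 6–1.
Design 3 vs Design 1: Design 3 wins 5–2.
Design 3 vs Design 5: Design 3 wins 5–2.
Design 1 vs Design 5: Design 5 wins 4–3.
No candidate beats all others: Design 8 beats Design 3 beats Design 4 beats Design 8, a majority cycle.

No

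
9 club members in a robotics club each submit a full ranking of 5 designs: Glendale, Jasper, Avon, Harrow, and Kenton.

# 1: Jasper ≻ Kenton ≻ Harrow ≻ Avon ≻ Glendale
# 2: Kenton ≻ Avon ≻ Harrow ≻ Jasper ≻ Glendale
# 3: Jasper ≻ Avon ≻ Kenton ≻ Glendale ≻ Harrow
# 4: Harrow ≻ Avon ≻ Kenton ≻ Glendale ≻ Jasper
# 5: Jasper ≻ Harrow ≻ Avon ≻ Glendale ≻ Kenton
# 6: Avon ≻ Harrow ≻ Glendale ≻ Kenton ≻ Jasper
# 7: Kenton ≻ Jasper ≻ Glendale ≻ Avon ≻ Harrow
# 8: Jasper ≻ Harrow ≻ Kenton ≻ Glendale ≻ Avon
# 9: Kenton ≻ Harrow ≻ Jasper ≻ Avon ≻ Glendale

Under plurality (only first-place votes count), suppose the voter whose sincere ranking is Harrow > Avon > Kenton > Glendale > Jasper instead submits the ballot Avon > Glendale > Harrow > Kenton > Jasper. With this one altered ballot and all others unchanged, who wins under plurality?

Jasper

First-place totals with the altered ballot: Glendale 0, Jasper 4, Avon 2, Harrow 0, Kenton 3.
The winner is unchanged: still Jasper.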